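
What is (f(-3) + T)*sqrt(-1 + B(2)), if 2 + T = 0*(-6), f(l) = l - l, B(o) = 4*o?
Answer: -2*sqrt(7) ≈ -5.2915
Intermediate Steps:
f(l) = 0
T = -2 (T = -2 + 0*(-6) = -2 + 0 = -2)
(f(-3) + T)*sqrt(-1 + B(2)) = (0 - 2)*sqrt(-1 + 4*2) = -2*sqrt(-1 + 8) = -2*sqrt(7)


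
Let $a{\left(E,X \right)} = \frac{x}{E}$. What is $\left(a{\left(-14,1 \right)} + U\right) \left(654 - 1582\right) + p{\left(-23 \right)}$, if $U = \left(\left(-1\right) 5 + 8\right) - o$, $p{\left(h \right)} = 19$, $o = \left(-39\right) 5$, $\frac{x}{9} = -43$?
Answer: $- \frac{1465643}{7} \approx -2.0938 \cdot 10^{5}$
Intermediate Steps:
$x = -387$ ($x = 9 \left(-43\right) = -387$)
$o = -195$
$a{\left(E,X \right)} = - \frac{387}{E}$
$U = 198$ ($U = \left(\left(-1\right) 5 + 8\right) - -195 = \left(-5 + 8\right) + 195 = 3 + 195 = 198$)
$\left(a{\left(-14,1 \right)} + U\right) \left(654 - 1582\right) + p{\left(-23 \right)} = \left(- \frac{387}{-14} + 198\right) \left(654 - 1582\right) + 19 = \left(\left(-387\right) \left(- \frac{1}{14}\right) + 198\right) \left(-928\right) + 19 = \left(\frac{387}{14} + 198\right) \left(-928\right) + 19 = \frac{3159}{14} \left(-928\right) + 19 = - \frac{1465776}{7} + 19 = - \frac{1465643}{7}$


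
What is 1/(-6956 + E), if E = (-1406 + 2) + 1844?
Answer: -1/6516 ≈ -0.00015347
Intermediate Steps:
E = 440 (E = -1404 + 1844 = 440)
1/(-6956 + E) = 1/(-6956 + 440) = 1/(-6516) = -1/6516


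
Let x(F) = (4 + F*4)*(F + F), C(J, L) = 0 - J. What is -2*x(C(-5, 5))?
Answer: -480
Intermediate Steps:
C(J, L) = -J
x(F) = 2*F*(4 + 4*F) (x(F) = (4 + 4*F)*(2*F) = 2*F*(4 + 4*F))
-2*x(C(-5, 5)) = -16*(-1*(-5))*(1 - 1*(-5)) = -16*5*(1 + 5) = -16*5*6 = -2*240 = -480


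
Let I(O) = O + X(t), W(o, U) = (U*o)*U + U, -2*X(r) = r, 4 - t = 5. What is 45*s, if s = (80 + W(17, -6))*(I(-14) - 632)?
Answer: -19926585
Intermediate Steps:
t = -1 (t = 4 - 1*5 = 4 - 5 = -1)
X(r) = -r/2
W(o, U) = U + o*U² (W(o, U) = o*U² + U = U + o*U²)
I(O) = ½ + O (I(O) = O - ½*(-1) = O + ½ = ½ + O)
s = -442813 (s = (80 - 6*(1 - 6*17))*((½ - 14) - 632) = (80 - 6*(1 - 102))*(-27/2 - 632) = (80 - 6*(-101))*(-1291/2) = (80 + 606)*(-1291/2) = 686*(-1291/2) = -442813)
45*s = 45*(-442813) = -19926585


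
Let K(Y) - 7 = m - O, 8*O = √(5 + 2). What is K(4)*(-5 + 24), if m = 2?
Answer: 171 - 19*√7/8 ≈ 164.72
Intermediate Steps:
O = √7/8 (O = √(5 + 2)/8 = √7/8 ≈ 0.33072)
K(Y) = 9 - √7/8 (K(Y) = 7 + (2 - √7/8) = 9 - √7/8)
K(4)*(-5 + 24) = (9 - √7/8)*(-5 + 24) = (9 - √7/8)*19 = 171 - 19*√7/8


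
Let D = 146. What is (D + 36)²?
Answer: 33124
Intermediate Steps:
(D + 36)² = (146 + 36)² = 182² = 33124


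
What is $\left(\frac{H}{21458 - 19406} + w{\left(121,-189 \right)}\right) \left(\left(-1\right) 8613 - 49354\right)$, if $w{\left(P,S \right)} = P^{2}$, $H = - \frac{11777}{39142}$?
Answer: $- \frac{68166646632336889}{80319384} \approx -8.487 \cdot 10^{8}$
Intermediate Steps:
$H = - \frac{11777}{39142}$ ($H = \left(-11777\right) \frac{1}{39142} = - \frac{11777}{39142} \approx -0.30088$)
$\left(\frac{H}{21458 - 19406} + w{\left(121,-189 \right)}\right) \left(\left(-1\right) 8613 - 49354\right) = \left(- \frac{11777}{39142 \left(21458 - 19406\right)} + 121^{2}\right) \left(\left(-1\right) 8613 - 49354\right) = \left(- \frac{11777}{39142 \left(21458 - 19406\right)} + 14641\right) \left(-8613 - 49354\right) = \left(- \frac{11777}{39142 \cdot 2052} + 14641\right) \left(-57967\right) = \left(\left(- \frac{11777}{39142}\right) \frac{1}{2052} + 14641\right) \left(-57967\right) = \left(- \frac{11777}{80319384} + 14641\right) \left(-57967\right) = \frac{1175956089367}{80319384} \left(-57967\right) = - \frac{68166646632336889}{80319384}$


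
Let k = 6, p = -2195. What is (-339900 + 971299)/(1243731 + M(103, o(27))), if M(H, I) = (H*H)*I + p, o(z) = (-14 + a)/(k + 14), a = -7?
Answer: 12627980/24607931 ≈ 0.51317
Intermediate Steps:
o(z) = -21/20 (o(z) = (-14 - 7)/(6 + 14) = -21/20)
M(H, I) = -2195 + I*H² (M(H, I) = (H*H)*I - 2195 = H²*I - 2195 = I*H² - 2195 = -2195 + I*H²)
(-339900 + 971299)/(1243731 + M(103, o(27))) = (-339900 + 971299)/(1243731 + (-2195 - 21/20*103²)) = 631399/(1243731 + (-2195 - 21/20*10609)) = 631399/(1243731 + (-2195 - 222789/20)) = 631399/(1243731 - 266689/20) = 631399/(24607931/20) = 631399*(20/24607931) = 12627980/24607931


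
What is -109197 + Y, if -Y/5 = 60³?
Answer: -1189197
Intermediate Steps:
Y = -1080000 (Y = -5*60³ = -5*216000 = -1080000)
-109197 + Y = -109197 - 1080000 = -1189197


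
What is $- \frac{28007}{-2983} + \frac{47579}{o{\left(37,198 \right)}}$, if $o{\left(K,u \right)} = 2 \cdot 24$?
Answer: $\frac{143272493}{143184} \approx 1000.6$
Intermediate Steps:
$o{\left(K,u \right)} = 48$
$- \frac{28007}{-2983} + \frac{47579}{o{\left(37,198 \right)}} = - \frac{28007}{-2983} + \frac{47579}{48} = \left(-28007\right) \left(- \frac{1}{2983}\right) + 47579 \cdot \frac{1}{48} = \frac{28007}{2983} + \frac{47579}{48} = \frac{143272493}{143184}$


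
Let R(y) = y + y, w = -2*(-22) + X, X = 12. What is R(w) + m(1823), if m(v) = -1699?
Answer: -1587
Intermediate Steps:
w = 56 (w = -2*(-22) + 12 = 44 + 12 = 56)
R(y) = 2*y
R(w) + m(1823) = 2*56 - 1699 = 112 - 1699 = -1587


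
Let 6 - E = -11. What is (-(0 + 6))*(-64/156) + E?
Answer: 253/13 ≈ 19.462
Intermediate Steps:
E = 17 (E = 6 - 1*(-11) = 6 + 11 = 17)
(-(0 + 6))*(-64/156) + E = (-(0 + 6))*(-64/156) + 17 = (-1*6)*(-64*1/156) + 17 = -6*(-16/39) + 17 = 32/13 + 17 = 253/13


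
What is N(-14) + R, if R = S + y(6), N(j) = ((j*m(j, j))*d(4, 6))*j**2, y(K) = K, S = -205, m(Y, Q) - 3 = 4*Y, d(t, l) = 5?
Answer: 726961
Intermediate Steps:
m(Y, Q) = 3 + 4*Y
N(j) = 5*j**3*(3 + 4*j) (N(j) = ((j*(3 + 4*j))*5)*j**2 = (5*j*(3 + 4*j))*j**2 = 5*j**3*(3 + 4*j))
R = -199 (R = -205 + 6 = -199)
N(-14) + R = (-14)**3*(15 + 20*(-14)) - 199 = -2744*(15 - 280) - 199 = -2744*(-265) - 199 = 727160 - 199 = 726961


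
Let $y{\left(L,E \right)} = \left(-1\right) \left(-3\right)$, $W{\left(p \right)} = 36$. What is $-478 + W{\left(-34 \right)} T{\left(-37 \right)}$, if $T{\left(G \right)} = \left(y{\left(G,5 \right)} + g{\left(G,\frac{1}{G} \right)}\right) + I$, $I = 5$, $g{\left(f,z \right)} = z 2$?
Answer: $- \frac{7102}{37} \approx -191.95$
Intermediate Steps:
$y{\left(L,E \right)} = 3$
$g{\left(f,z \right)} = 2 z$
$T{\left(G \right)} = 8 + \frac{2}{G}$ ($T{\left(G \right)} = \left(3 + \frac{2}{G}\right) + 5 = 8 + \frac{2}{G}$)
$-478 + W{\left(-34 \right)} T{\left(-37 \right)} = -478 + 36 \left(8 + \frac{2}{-37}\right) = -478 + 36 \left(8 + 2 \left(- \frac{1}{37}\right)\right) = -478 + 36 \left(8 - \frac{2}{37}\right) = -478 + 36 \cdot \frac{294}{37} = -478 + \frac{10584}{37} = - \frac{7102}{37}$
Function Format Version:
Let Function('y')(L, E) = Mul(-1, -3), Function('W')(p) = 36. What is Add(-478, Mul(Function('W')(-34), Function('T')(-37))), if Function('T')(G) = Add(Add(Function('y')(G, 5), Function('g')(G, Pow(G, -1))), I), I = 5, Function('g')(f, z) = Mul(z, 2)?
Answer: Rational(-7102, 37) ≈ -191.95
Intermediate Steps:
Function('y')(L, E) = 3
Function('g')(f, z) = Mul(2, z)
Function('T')(G) = Add(8, Mul(2, Pow(G, -1))) (Function('T')(G) = Add(Add(3, Mul(2, Pow(G, -1))), 5) = Add(8, Mul(2, Pow(G, -1))))
Add(-478, Mul(Function('W')(-34), Function('T')(-37))) = Add(-478, Mul(36, Add(8, Mul(2, Pow(-37, -1))))) = Add(-478, Mul(36, Add(8, Mul(2, Rational(-1, 37))))) = Add(-478, Mul(36, Add(8, Rational(-2, 37)))) = Add(-478, Mul(36, Rational(294, 37))) = Add(-478, Rational(10584, 37)) = Rational(-7102, 37)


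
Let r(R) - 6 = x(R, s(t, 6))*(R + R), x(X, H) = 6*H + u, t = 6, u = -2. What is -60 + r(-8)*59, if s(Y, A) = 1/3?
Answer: 294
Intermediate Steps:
s(Y, A) = 1/3
x(X, H) = -2 + 6*H (x(X, H) = 6*H - 2 = -2 + 6*H)
r(R) = 6 (r(R) = 6 + (-2 + 6*(1/3))*(R + R) = 6 + (-2 + 2)*(2*R) = 6 + 0*(2*R) = 6 + 0 = 6)
-60 + r(-8)*59 = -60 + 6*59 = -60 + 354 = 294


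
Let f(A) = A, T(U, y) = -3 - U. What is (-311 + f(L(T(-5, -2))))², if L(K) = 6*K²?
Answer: 82369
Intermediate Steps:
(-311 + f(L(T(-5, -2))))² = (-311 + 6*(-3 - 1*(-5))²)² = (-311 + 6*(-3 + 5)²)² = (-311 + 6*2²)² = (-311 + 6*4)² = (-311 + 24)² = (-287)² = 82369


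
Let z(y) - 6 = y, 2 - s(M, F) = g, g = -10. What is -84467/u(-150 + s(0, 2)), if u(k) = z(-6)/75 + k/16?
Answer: 675736/69 ≈ 9793.3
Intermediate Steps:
s(M, F) = 12 (s(M, F) = 2 - 1*(-10) = 2 + 10 = 12)
z(y) = 6 + y
u(k) = k/16 (u(k) = (6 - 6)/75 + k/16 = 0*(1/75) + k*(1/16) = 0 + k/16 = k/16)
-84467/u(-150 + s(0, 2)) = -84467*16/(-150 + 12) = -84467/((1/16)*(-138)) = -84467/(-69/8) = -84467*(-8/69) = 675736/69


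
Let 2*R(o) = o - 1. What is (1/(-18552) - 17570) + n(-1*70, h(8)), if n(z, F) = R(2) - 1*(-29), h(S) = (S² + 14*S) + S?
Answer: -325411357/18552 ≈ -17541.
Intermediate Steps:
R(o) = -½ + o/2 (R(o) = (o - 1)/2 = (-1 + o)/2 = -½ + o/2)
h(S) = S² + 15*S
n(z, F) = 59/2 (n(z, F) = (-½ + (½)*2) - 1*(-29) = (-½ + 1) + 29 = ½ + 29 = 59/2)
(1/(-18552) - 17570) + n(-1*70, h(8)) = (1/(-18552) - 17570) + 59/2 = (-1/18552 - 17570) + 59/2 = -325958641/18552 + 59/2 = -325411357/18552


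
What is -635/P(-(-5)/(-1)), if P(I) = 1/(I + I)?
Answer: 6350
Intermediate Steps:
P(I) = 1/(2*I)
-635/P(-(-5)/(-1)) = -635/(1/(2*((-(-5)/(-1))))) = -635/(1/(2*((-(-5)*(-1))))) = -635/(1/(2*((-1*5)))) = -635/((½)/(-5)) = -635/((½)*(-⅕)) = -635/(-⅒) = -635*(-10) = 6350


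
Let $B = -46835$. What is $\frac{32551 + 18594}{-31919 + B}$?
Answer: $- \frac{51145}{78754} \approx -0.64943$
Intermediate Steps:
$\frac{32551 + 18594}{-31919 + B} = \frac{32551 + 18594}{-31919 - 46835} = \frac{51145}{-78754} = 51145 \left(- \frac{1}{78754}\right) = - \frac{51145}{78754}$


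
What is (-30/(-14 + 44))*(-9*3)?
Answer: 27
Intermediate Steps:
(-30/(-14 + 44))*(-9*3) = -30/30*(-27) = -30*1/30*(-27) = -1*(-27) = 27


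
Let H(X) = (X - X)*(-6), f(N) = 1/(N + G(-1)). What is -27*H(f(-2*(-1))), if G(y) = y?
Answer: 0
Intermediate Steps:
f(N) = 1/(-1 + N) (f(N) = 1/(N - 1) = 1/(-1 + N))
H(X) = 0 (H(X) = 0*(-6) = 0)
-27*H(f(-2*(-1))) = -27*0 = 0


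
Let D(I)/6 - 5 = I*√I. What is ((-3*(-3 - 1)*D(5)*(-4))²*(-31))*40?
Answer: -15427584000 - 5142528000*√5 ≈ -2.6927e+10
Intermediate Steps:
D(I) = 30 + 6*I^(3/2) (D(I) = 30 + 6*(I*√I) = 30 + 6*I^(3/2))
((-3*(-3 - 1)*D(5)*(-4))²*(-31))*40 = ((-3*(-3 - 1)*(30 + 6*5^(3/2))*(-4))²*(-31))*40 = ((-(-12)*(30 + 6*(5*√5))*(-4))²*(-31))*40 = ((-(-12)*(30 + 30*√5)*(-4))²*(-31))*40 = ((-3*(-120 - 120*√5)*(-4))²*(-31))*40 = (((360 + 360*√5)*(-4))²*(-31))*40 = ((-1440 - 1440*√5)²*(-31))*40 = -31*(-1440 - 1440*√5)²*40 = -1240*(-1440 - 1440*√5)²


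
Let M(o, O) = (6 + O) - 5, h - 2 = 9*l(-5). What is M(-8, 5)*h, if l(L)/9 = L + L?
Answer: -4848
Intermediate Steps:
l(L) = 18*L (l(L) = 9*(L + L) = 9*(2*L) = 18*L)
h = -808 (h = 2 + 9*(18*(-5)) = 2 + 9*(-90) = 2 - 810 = -808)
M(o, O) = 1 + O
M(-8, 5)*h = (1 + 5)*(-808) = 6*(-808) = -4848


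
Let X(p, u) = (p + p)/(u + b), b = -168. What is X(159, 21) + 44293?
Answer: 2170251/49 ≈ 44291.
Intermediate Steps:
X(p, u) = 2*p/(-168 + u) (X(p, u) = (p + p)/(u - 168) = (2*p)/(-168 + u) = 2*p/(-168 + u))
X(159, 21) + 44293 = 2*159/(-168 + 21) + 44293 = 2*159/(-147) + 44293 = 2*159*(-1/147) + 44293 = -106/49 + 44293 = 2170251/49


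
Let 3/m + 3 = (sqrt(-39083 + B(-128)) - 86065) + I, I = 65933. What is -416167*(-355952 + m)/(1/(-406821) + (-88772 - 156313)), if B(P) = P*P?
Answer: -24433744231118370529060671/40424781185325542264 - 507916425321*I*sqrt(22699)/40424781185325542264 ≈ -6.0443e+5 - 1.893e-6*I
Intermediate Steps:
B(P) = P**2
m = 3/(-20135 + I*sqrt(22699)) (m = 3/(-3 + ((sqrt(-39083 + (-128)**2) - 86065) + 65933)) = 3/(-3 + ((sqrt(-39083 + 16384) - 86065) + 65933)) = 3/(-3 + ((sqrt(-22699) - 86065) + 65933)) = 3/(-3 + ((I*sqrt(22699) - 86065) + 65933)) = 3/(-3 + ((-86065 + I*sqrt(22699)) + 65933)) = 3/(-3 + (-20132 + I*sqrt(22699))) = 3/(-20135 + I*sqrt(22699)) ≈ -0.00014899 - 1.1148e-6*I)
-416167*(-355952 + m)/(1/(-406821) + (-88772 - 156313)) = -416167*(-355952 + (-60405/405440924 - 3*I*sqrt(22699)/405440924))/(1/(-406821) + (-88772 - 156313)) = -416167*(-144317507840053/405440924 - 3*I*sqrt(22699)/405440924)/(-1/406821 - 245085) = -(24433744231118370529060671/40424781185325542264 + 507916425321*I*sqrt(22699)/40424781185325542264) = -416167*(58711392856998201513/40424781185325542264 + 1220463*I*sqrt(22699)/40424781185325542264) = -24433744231118370529060671/40424781185325542264 - 507916425321*I*sqrt(22699)/40424781185325542264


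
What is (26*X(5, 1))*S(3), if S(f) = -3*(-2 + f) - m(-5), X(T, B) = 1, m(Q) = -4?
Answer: 26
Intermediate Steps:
S(f) = 10 - 3*f (S(f) = -3*(-2 + f) - 1*(-4) = (6 - 3*f) + 4 = 10 - 3*f)
(26*X(5, 1))*S(3) = (26*1)*(10 - 3*3) = 26*(10 - 9) = 26*1 = 26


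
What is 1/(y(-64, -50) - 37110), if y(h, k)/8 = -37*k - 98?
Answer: -1/23094 ≈ -4.3301e-5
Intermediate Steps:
y(h, k) = -784 - 296*k (y(h, k) = 8*(-37*k - 98) = 8*(-98 - 37*k) = -784 - 296*k)
1/(y(-64, -50) - 37110) = 1/((-784 - 296*(-50)) - 37110) = 1/((-784 + 14800) - 37110) = 1/(14016 - 37110) = 1/(-23094) = -1/23094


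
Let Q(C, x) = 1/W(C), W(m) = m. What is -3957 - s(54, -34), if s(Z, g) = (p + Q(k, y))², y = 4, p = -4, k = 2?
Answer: -15877/4 ≈ -3969.3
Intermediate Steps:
Q(C, x) = 1/C
s(Z, g) = 49/4 (s(Z, g) = (-4 + 1/2)² = (-4 + ½)² = (-7/2)² = 49/4)
-3957 - s(54, -34) = -3957 - 1*49/4 = -3957 - 49/4 = -15877/4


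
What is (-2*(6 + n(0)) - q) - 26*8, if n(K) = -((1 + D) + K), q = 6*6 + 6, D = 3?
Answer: -254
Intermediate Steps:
q = 42 (q = 36 + 6 = 42)
n(K) = -4 - K (n(K) = -((1 + 3) + K) = -(4 + K) = -4 - K)
(-2*(6 + n(0)) - q) - 26*8 = (-2*(6 + (-4 - 1*0)) - 1*42) - 26*8 = (-2*(6 + (-4 + 0)) - 42) - 208 = (-2*(6 - 4) - 42) - 208 = (-2*2 - 42) - 208 = (-4 - 42) - 208 = -46 - 208 = -254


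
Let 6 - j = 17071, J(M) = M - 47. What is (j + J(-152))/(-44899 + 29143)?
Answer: 332/303 ≈ 1.0957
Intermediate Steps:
J(M) = -47 + M
j = -17065 (j = 6 - 1*17071 = 6 - 17071 = -17065)
(j + J(-152))/(-44899 + 29143) = (-17065 + (-47 - 152))/(-44899 + 29143) = (-17065 - 199)/(-15756) = -17264*(-1/15756) = 332/303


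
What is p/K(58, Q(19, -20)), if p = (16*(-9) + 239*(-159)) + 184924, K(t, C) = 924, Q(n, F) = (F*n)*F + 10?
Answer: 146779/924 ≈ 158.85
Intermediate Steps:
Q(n, F) = 10 + n*F² (Q(n, F) = n*F² + 10 = 10 + n*F²)
p = 146779 (p = (-144 - 38001) + 184924 = -38145 + 184924 = 146779)
p/K(58, Q(19, -20)) = 146779/924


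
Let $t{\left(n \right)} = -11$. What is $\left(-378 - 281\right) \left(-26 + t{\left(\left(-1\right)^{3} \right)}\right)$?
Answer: $24383$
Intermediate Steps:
$\left(-378 - 281\right) \left(-26 + t{\left(\left(-1\right)^{3} \right)}\right) = \left(-378 - 281\right) \left(-26 - 11\right) = \left(-659\right) \left(-37\right) = 24383$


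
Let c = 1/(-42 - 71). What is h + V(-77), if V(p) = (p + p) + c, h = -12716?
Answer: -1454311/113 ≈ -12870.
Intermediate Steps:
c = -1/113 (c = 1/(-113) = -1/113 ≈ -0.0088496)
V(p) = -1/113 + 2*p (V(p) = (p + p) - 1/113 = 2*p - 1/113 = -1/113 + 2*p)
h + V(-77) = -12716 + (-1/113 + 2*(-77)) = -12716 + (-1/113 - 154) = -12716 - 17403/113 = -1454311/113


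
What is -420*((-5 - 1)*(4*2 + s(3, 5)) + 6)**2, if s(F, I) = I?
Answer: -2177280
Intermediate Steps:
-420*((-5 - 1)*(4*2 + s(3, 5)) + 6)**2 = -420*((-5 - 1)*(4*2 + 5) + 6)**2 = -420*(-6*(8 + 5) + 6)**2 = -420*(-6*13 + 6)**2 = -420*(-78 + 6)**2 = -420*(-72)**2 = -420*5184 = -2177280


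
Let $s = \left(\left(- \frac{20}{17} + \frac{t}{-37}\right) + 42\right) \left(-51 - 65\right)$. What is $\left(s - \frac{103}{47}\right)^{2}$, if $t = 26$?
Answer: $\frac{18947924164828681}{873970969} \approx 2.168 \cdot 10^{7}$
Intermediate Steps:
$s = - \frac{2927376}{629}$ ($s = \left(\left(- \frac{20}{17} + \frac{26}{-37}\right) + 42\right) \left(-51 - 65\right) = \left(\left(\left(-20\right) \frac{1}{17} + 26 \left(- \frac{1}{37}\right)\right) + 42\right) \left(-116\right) = \left(\left(- \frac{20}{17} - \frac{26}{37}\right) + 42\right) \left(-116\right) = \left(- \frac{1182}{629} + 42\right) \left(-116\right) = \frac{25236}{629} \left(-116\right) = - \frac{2927376}{629} \approx -4654.0$)
$\left(s - \frac{103}{47}\right)^{2} = \left(- \frac{2927376}{629} - \frac{103}{47}\right)^{2} = \left(- \frac{137651459}{29563}\right)^{2} = \frac{18947924164828681}{873970969}$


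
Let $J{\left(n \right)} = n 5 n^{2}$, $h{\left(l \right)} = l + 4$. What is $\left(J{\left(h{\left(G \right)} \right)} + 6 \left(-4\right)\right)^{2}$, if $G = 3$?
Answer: $2859481$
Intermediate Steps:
$h{\left(l \right)} = 4 + l$
$J{\left(n \right)} = 5 n^{3}$ ($J{\left(n \right)} = 5 n n^{2} = 5 n^{3}$)
$\left(J{\left(h{\left(G \right)} \right)} + 6 \left(-4\right)\right)^{2} = \left(5 \left(4 + 3\right)^{3} + 6 \left(-4\right)\right)^{2} = \left(5 \cdot 7^{3} - 24\right)^{2} = \left(5 \cdot 343 - 24\right)^{2} = \left(1715 - 24\right)^{2} = 1691^{2} = 2859481$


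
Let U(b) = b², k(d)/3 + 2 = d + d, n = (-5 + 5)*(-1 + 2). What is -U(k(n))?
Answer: -36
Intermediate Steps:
n = 0 (n = 0*1 = 0)
k(d) = -6 + 6*d (k(d) = -6 + 3*(d + d) = -6 + 3*(2*d) = -6 + 6*d)
-U(k(n)) = -(-6 + 6*0)² = -(-6 + 0)² = -1*(-6)² = -1*36 = -36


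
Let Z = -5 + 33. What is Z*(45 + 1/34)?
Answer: 21434/17 ≈ 1260.8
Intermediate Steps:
Z = 28
Z*(45 + 1/34) = 28*(45 + 1/34) = 28*(1531/34) = 21434/17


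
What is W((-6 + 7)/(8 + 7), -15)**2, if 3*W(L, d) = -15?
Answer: 25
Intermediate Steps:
W(L, d) = -5 (W(L, d) = (1/3)*(-15) = -5)
W((-6 + 7)/(8 + 7), -15)**2 = (-5)**2 = 25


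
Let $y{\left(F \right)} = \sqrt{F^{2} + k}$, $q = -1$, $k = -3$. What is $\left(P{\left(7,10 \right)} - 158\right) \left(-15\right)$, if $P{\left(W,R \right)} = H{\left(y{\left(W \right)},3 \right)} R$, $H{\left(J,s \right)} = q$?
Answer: $2520$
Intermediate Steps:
$y{\left(F \right)} = \sqrt{-3 + F^{2}}$ ($y{\left(F \right)} = \sqrt{F^{2} - 3} = \sqrt{-3 + F^{2}}$)
$H{\left(J,s \right)} = -1$
$P{\left(W,R \right)} = - R$
$\left(P{\left(7,10 \right)} - 158\right) \left(-15\right) = \left(\left(-1\right) 10 - 158\right) \left(-15\right) = \left(-10 - 158\right) \left(-15\right) = \left(-168\right) \left(-15\right) = 2520$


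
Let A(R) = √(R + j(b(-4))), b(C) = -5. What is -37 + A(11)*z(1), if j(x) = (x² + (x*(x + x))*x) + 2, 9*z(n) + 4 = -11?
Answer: -37 - 10*I*√53/3 ≈ -37.0 - 24.267*I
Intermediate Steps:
z(n) = -5/3 (z(n) = -4/9 + (⅑)*(-11) = -4/9 - 11/9 = -5/3)
j(x) = 2 + x² + 2*x³ (j(x) = (x² + (x*(2*x))*x) + 2 = (x² + (2*x²)*x) + 2 = (x² + 2*x³) + 2 = 2 + x² + 2*x³)
A(R) = √(-223 + R) (A(R) = √(R + (2 + (-5)² + 2*(-5)³)) = √(R + (2 + 25 + 2*(-125))) = √(R + (2 + 25 - 250)) = √(R - 223) = √(-223 + R))
-37 + A(11)*z(1) = -37 + √(-223 + 11)*(-5/3) = -37 + √(-212)*(-5/3) = -37 + (2*I*√53)*(-5/3) = -37 - 10*I*√53/3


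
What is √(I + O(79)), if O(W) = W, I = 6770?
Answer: 3*√761 ≈ 82.759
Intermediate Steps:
√(I + O(79)) = √(6770 + 79) = √6849 = 3*√761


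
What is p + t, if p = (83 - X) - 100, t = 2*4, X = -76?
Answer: 67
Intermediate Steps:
t = 8
p = 59 (p = (83 - 1*(-76)) - 100 = (83 + 76) - 100 = 159 - 100 = 59)
p + t = 59 + 8 = 67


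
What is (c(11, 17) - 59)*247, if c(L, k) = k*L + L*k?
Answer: 77805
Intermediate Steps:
c(L, k) = 2*L*k (c(L, k) = L*k + L*k = 2*L*k)
(c(11, 17) - 59)*247 = (2*11*17 - 59)*247 = (374 - 59)*247 = 315*247 = 77805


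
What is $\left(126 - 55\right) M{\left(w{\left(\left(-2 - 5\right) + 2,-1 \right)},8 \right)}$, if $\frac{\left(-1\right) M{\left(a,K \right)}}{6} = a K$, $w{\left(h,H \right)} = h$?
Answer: $17040$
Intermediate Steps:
$M{\left(a,K \right)} = - 6 K a$ ($M{\left(a,K \right)} = - 6 a K = - 6 K a$)
$\left(126 - 55\right) M{\left(w{\left(\left(-2 - 5\right) + 2,-1 \right)},8 \right)} = \left(126 - 55\right) \left(\left(-6\right) 8 \left(\left(-2 - 5\right) + 2\right)\right) = 71 \left(\left(-6\right) 8 \left(-7 + 2\right)\right) = 71 \left(\left(-6\right) 8 \left(-5\right)\right) = 71 \cdot 240 = 17040$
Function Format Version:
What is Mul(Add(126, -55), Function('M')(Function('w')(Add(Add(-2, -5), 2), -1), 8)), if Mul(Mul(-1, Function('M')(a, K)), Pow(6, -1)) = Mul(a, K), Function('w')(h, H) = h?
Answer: 17040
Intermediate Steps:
Function('M')(a, K) = Mul(-6, K, a) (Function('M')(a, K) = Mul(-6, Mul(a, K)) = Mul(-6, Mul(K, a)) = Mul(-6, K, a))
Mul(Add(126, -55), Function('M')(Function('w')(Add(Add(-2, -5), 2), -1), 8)) = Mul(Add(126, -55), Mul(-6, 8, Add(Add(-2, -5), 2))) = Mul(71, Mul(-6, 8, Add(-7, 2))) = Mul(71, Mul(-6, 8, -5)) = Mul(71, 240) = 17040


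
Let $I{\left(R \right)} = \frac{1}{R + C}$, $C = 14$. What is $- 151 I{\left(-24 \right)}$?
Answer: $\frac{151}{10} \approx 15.1$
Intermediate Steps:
$I{\left(R \right)} = \frac{1}{14 + R}$ ($I{\left(R \right)} = \frac{1}{R + 14} = \frac{1}{14 + R}$)
$- 151 I{\left(-24 \right)} = - \frac{151}{14 - 24} = - \frac{151}{-10} = \left(-151\right) \left(- \frac{1}{10}\right) = \frac{151}{10}$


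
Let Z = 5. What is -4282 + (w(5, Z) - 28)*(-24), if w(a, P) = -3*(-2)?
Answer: -3754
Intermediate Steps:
w(a, P) = 6
-4282 + (w(5, Z) - 28)*(-24) = -4282 + (6 - 28)*(-24) = -4282 - 22*(-24) = -4282 + 528 = -3754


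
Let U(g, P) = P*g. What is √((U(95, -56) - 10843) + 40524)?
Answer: √24361 ≈ 156.08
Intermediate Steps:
√((U(95, -56) - 10843) + 40524) = √((-56*95 - 10843) + 40524) = √((-5320 - 10843) + 40524) = √(-16163 + 40524) = √24361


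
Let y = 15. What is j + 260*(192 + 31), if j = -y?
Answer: 57965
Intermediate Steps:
j = -15 (j = -1*15 = -15)
j + 260*(192 + 31) = -15 + 260*(192 + 31) = -15 + 260*223 = -15 + 57980 = 57965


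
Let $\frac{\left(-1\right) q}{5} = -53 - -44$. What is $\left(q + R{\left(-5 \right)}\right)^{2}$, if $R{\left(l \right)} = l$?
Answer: $1600$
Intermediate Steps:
$q = 45$ ($q = - 5 \left(-53 - -44\right) = - 5 \left(-53 + 44\right) = \left(-5\right) \left(-9\right) = 45$)
$\left(q + R{\left(-5 \right)}\right)^{2} = \left(45 - 5\right)^{2} = 40^{2} = 1600$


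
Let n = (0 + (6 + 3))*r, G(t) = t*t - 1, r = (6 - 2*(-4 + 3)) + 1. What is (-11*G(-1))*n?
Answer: 0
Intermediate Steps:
r = 9 (r = (6 - 2*(-1)) + 1 = (6 + 2) + 1 = 8 + 1 = 9)
G(t) = -1 + t² (G(t) = t² - 1 = -1 + t²)
n = 81 (n = (0 + (6 + 3))*9 = (0 + 9)*9 = 9*9 = 81)
(-11*G(-1))*n = -11*(-1 + (-1)²)*81 = -11*(-1 + 1)*81 = -11*0*81 = 0*81 = 0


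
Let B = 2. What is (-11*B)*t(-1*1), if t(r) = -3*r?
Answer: -66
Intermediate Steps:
(-11*B)*t(-1*1) = (-11*2)*(-(-3)) = -(-66)*(-1) = -22*3 = -66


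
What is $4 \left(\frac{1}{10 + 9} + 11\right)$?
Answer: $\frac{840}{19} \approx 44.211$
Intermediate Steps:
$4 \left(\frac{1}{10 + 9} + 11\right) = 4 \left(\frac{1}{19} + 11\right) = 4 \cdot \frac{210}{19} = \frac{840}{19}$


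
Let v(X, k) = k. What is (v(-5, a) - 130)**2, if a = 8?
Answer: 14884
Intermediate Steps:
(v(-5, a) - 130)**2 = (8 - 130)**2 = (-122)**2 = 14884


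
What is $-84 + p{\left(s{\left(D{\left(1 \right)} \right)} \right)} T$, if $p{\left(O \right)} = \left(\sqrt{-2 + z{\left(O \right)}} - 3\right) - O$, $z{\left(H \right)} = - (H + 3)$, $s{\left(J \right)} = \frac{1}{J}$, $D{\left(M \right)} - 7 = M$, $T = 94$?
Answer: $- \frac{1511}{4} + \frac{47 i \sqrt{82}}{2} \approx -377.75 + 212.8 i$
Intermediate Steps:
$D{\left(M \right)} = 7 + M$
$z{\left(H \right)} = -3 - H$ ($z{\left(H \right)} = - (3 + H) = -3 - H$)
$p{\left(O \right)} = -3 + \sqrt{-5 - O} - O$ ($p{\left(O \right)} = \left(\sqrt{-2 - \left(3 + O\right)} - 3\right) - O = \left(\sqrt{-5 - O} - 3\right) - O = \left(-3 + \sqrt{-5 - O}\right) - O = -3 + \sqrt{-5 - O} - O$)
$-84 + p{\left(s{\left(D{\left(1 \right)} \right)} \right)} T = -84 + \left(-3 + \sqrt{-5 - \frac{1}{7 + 1}} - \frac{1}{7 + 1}\right) 94 = -84 + \left(-3 + \sqrt{-5 - \frac{1}{8}} - \frac{1}{8}\right) 94 = -84 + \left(-3 + \sqrt{- \frac{41}{8}} - \frac{1}{8}\right) 94 = -84 + \left(-3 + \frac{i \sqrt{82}}{4} - \frac{1}{8}\right) 94 = -84 + \left(- \frac{25}{8} + \frac{i \sqrt{82}}{4}\right) 94 = -84 - \left(\frac{1175}{4} - \frac{47 i \sqrt{82}}{2}\right) = - \frac{1511}{4} + \frac{47 i \sqrt{82}}{2}$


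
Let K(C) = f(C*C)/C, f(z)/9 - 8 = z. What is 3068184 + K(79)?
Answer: 242442777/79 ≈ 3.0689e+6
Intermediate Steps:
f(z) = 72 + 9*z
K(C) = (72 + 9*C²)/C (K(C) = (72 + 9*(C*C))/C = (72 + 9*C²)/C)
3068184 + K(79) = 3068184 + (9*79 + 72/79) = 3068184 + (711 + 72*(1/79)) = 3068184 + (711 + 72/79) = 3068184 + 56241/79 = 242442777/79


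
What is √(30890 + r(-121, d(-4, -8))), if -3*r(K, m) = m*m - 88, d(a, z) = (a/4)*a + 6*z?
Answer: √30274 ≈ 173.99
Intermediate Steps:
d(a, z) = 6*z + a²/4 (d(a, z) = (a*(¼))*a + 6*z = (a/4)*a + 6*z = a²/4 + 6*z = 6*z + a²/4)
r(K, m) = 88/3 - m²/3 (r(K, m) = -(m*m - 88)/3 = -(m² - 88)/3 = -(-88 + m²)/3 = 88/3 - m²/3)
√(30890 + r(-121, d(-4, -8))) = √(30890 + (88/3 - (6*(-8) + (¼)*(-4)²)²/3)) = √(30890 + (88/3 - (-48 + (¼)*16)²/3)) = √(30890 + (88/3 - (-48 + 4)²/3)) = √(30890 + (88/3 - ⅓*(-44)²)) = √(30890 + (88/3 - ⅓*1936)) = √(30890 + (88/3 - 1936/3)) = √(30890 - 616) = √30274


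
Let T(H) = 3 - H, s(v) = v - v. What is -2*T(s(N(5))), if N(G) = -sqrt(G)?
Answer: -6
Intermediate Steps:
s(v) = 0
-2*T(s(N(5))) = -2*(3 - 1*0) = -2*(3 + 0) = -2*3 = -6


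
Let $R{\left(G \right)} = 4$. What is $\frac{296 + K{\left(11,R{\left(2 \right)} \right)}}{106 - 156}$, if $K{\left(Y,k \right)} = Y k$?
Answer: $- \frac{34}{5} \approx -6.8$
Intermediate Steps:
$\frac{296 + K{\left(11,R{\left(2 \right)} \right)}}{106 - 156} = \frac{296 + 11 \cdot 4}{106 - 156} = \frac{296 + 44}{-50} = 340 \left(- \frac{1}{50}\right) = - \frac{34}{5}$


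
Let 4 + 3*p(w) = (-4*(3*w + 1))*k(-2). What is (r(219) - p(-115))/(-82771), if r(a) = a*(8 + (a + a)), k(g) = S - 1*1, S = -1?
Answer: -295778/248313 ≈ -1.1912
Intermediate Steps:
k(g) = -2 (k(g) = -1 - 1*1 = -1 - 1 = -2)
r(a) = a*(8 + 2*a)
p(w) = 4/3 + 8*w (p(w) = -4/3 + (-4*(3*w + 1)*(-2))/3 = -4/3 + (-4*(1 + 3*w)*(-2))/3 = -4/3 + ((-4 - 12*w)*(-2))/3 = -4/3 + (8 + 24*w)/3 = -4/3 + (8/3 + 8*w) = 4/3 + 8*w)
(r(219) - p(-115))/(-82771) = (2*219*(4 + 219) - (4/3 + 8*(-115)))/(-82771) = (2*219*223 - (4/3 - 920))*(-1/82771) = (97674 - 1*(-2756/3))*(-1/82771) = (97674 + 2756/3)*(-1/82771) = (295778/3)*(-1/82771) = -295778/248313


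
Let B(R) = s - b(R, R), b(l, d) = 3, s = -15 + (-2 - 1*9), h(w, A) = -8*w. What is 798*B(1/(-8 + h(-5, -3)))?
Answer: -23142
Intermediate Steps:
s = -26 (s = -15 + (-2 - 9) = -15 - 11 = -26)
B(R) = -29 (B(R) = -26 - 1*3 = -26 - 3 = -29)
798*B(1/(-8 + h(-5, -3))) = 798*(-29) = -23142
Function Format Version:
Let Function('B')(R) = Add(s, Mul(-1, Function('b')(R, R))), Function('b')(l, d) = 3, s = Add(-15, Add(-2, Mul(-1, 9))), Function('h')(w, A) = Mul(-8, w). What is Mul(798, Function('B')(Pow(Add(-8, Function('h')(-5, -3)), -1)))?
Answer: -23142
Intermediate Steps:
s = -26 (s = Add(-15, Add(-2, -9)) = Add(-15, -11) = -26)
Function('B')(R) = -29 (Function('B')(R) = Add(-26, Mul(-1, 3)) = Add(-26, -3) = -29)
Mul(798, Function('B')(Pow(Add(-8, Function('h')(-5, -3)), -1))) = Mul(798, -29) = -23142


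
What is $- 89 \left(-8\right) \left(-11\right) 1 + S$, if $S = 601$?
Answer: $-7231$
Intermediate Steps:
$- 89 \left(-8\right) \left(-11\right) 1 + S = - 89 \left(-8\right) \left(-11\right) 1 + 601 = - 89 \cdot 88 \cdot 1 + 601 = \left(-89\right) 88 + 601 = -7832 + 601 = -7231$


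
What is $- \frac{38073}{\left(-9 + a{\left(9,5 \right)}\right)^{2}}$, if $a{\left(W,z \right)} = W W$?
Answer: $- \frac{12691}{1728} \approx -7.3443$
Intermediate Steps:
$a{\left(W,z \right)} = W^{2}$
$- \frac{38073}{\left(-9 + a{\left(9,5 \right)}\right)^{2}} = - \frac{38073}{\left(-9 + 9^{2}\right)^{2}} = - \frac{38073}{\left(-9 + 81\right)^{2}} = - \frac{38073}{72^{2}} = - \frac{38073}{5184} = \left(-38073\right) \frac{1}{5184} = - \frac{12691}{1728}$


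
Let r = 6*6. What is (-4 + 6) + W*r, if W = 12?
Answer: 434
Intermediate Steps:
r = 36
(-4 + 6) + W*r = (-4 + 6) + 12*36 = 2 + 432 = 434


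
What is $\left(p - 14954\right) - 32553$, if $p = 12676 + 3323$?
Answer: $-31508$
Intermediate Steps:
$p = 15999$
$\left(p - 14954\right) - 32553 = \left(15999 - 14954\right) - 32553 = 1045 - 32553 = -31508$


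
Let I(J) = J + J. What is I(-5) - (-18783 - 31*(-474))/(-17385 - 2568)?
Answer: -67873/6651 ≈ -10.205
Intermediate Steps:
I(J) = 2*J
I(-5) - (-18783 - 31*(-474))/(-17385 - 2568) = 2*(-5) - (-18783 - 31*(-474))/(-17385 - 2568) = -10 - (-18783 + 14694)/(-19953) = -10 - (-4089)*(-1)/19953 = -10 - 1*1363/6651 = -10 - 1363/6651 = -67873/6651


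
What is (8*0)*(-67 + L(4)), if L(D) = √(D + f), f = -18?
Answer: 0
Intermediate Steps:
L(D) = √(-18 + D) (L(D) = √(D - 18) = √(-18 + D))
(8*0)*(-67 + L(4)) = (8*0)*(-67 + √(-18 + 4)) = 0*(-67 + √(-14)) = 0*(-67 + I*√14) = 0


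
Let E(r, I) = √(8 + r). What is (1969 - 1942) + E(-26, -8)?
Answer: 27 + 3*I*√2 ≈ 27.0 + 4.2426*I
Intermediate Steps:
(1969 - 1942) + E(-26, -8) = (1969 - 1942) + √(8 - 26) = 27 + √(-18) = 27 + 3*I*√2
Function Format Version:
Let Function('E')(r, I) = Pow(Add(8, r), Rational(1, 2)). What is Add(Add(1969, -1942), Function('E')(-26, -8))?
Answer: Add(27, Mul(3, I, Pow(2, Rational(1, 2)))) ≈ Add(27.000, Mul(4.2426, I))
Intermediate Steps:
Add(Add(1969, -1942), Function('E')(-26, -8)) = Add(Add(1969, -1942), Pow(Add(8, -26), Rational(1, 2))) = Add(27, Pow(-18, Rational(1, 2))) = Add(27, Mul(3, I, Pow(2, Rational(1, 2))))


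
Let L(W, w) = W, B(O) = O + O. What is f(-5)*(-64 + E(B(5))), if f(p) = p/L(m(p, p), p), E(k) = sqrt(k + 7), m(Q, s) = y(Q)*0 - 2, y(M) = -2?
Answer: -160 + 5*sqrt(17)/2 ≈ -149.69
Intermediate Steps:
B(O) = 2*O
m(Q, s) = -2 (m(Q, s) = -2*0 - 2 = 0 - 2 = -2)
E(k) = sqrt(7 + k)
f(p) = -p/2 (f(p) = p/(-2) = p*(-1/2) = -p/2)
f(-5)*(-64 + E(B(5))) = (-1/2*(-5))*(-64 + sqrt(7 + 2*5)) = 5*(-64 + sqrt(7 + 10))/2 = 5*(-64 + sqrt(17))/2 = -160 + 5*sqrt(17)/2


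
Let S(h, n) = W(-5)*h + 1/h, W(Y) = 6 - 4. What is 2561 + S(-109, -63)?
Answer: 255386/109 ≈ 2343.0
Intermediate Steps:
W(Y) = 2
S(h, n) = 1/h + 2*h (S(h, n) = 2*h + 1/h = 1/h + 2*h)
2561 + S(-109, -63) = 2561 + (1/(-109) + 2*(-109)) = 2561 + (-1/109 - 218) = 2561 - 23763/109 = 255386/109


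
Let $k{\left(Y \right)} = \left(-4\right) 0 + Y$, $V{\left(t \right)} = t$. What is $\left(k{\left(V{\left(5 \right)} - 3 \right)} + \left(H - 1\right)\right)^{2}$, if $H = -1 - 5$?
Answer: $25$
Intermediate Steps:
$H = -6$
$k{\left(Y \right)} = Y$ ($k{\left(Y \right)} = 0 + Y = Y$)
$\left(k{\left(V{\left(5 \right)} - 3 \right)} + \left(H - 1\right)\right)^{2} = \left(\left(5 - 3\right) - 7\right)^{2} = \left(2 - 7\right)^{2} = \left(-5\right)^{2} = 25$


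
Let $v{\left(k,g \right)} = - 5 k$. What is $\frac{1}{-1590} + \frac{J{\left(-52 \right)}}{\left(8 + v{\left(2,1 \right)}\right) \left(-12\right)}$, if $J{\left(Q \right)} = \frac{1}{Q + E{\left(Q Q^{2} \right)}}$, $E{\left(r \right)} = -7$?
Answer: $- \frac{167}{125080} \approx -0.0013351$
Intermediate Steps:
$J{\left(Q \right)} = \frac{1}{-7 + Q}$ ($J{\left(Q \right)} = \frac{1}{Q - 7} = \frac{1}{-7 + Q}$)
$\frac{1}{-1590} + \frac{J{\left(-52 \right)}}{\left(8 + v{\left(2,1 \right)}\right) \left(-12\right)} = \frac{1}{-1590} + \frac{1}{\left(-7 - 52\right) \left(8 - 10\right) \left(-12\right)} = - \frac{1}{1590} + \frac{1}{\left(-59\right) \left(8 - 10\right) \left(-12\right)} = - \frac{1}{1590} - \frac{1}{59 \left(\left(-2\right) \left(-12\right)\right)} = - \frac{1}{1590} - \frac{1}{59 \cdot 24} = - \frac{1}{1590} - \frac{1}{1416} = - \frac{167}{125080}$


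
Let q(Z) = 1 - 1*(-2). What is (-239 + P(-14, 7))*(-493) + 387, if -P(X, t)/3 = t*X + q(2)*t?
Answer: 4331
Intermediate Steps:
q(Z) = 3 (q(Z) = 1 + 2 = 3)
P(X, t) = -9*t - 3*X*t (P(X, t) = -3*(t*X + 3*t) = -3*(X*t + 3*t) = -3*(3*t + X*t) = -9*t - 3*X*t)
(-239 + P(-14, 7))*(-493) + 387 = (-239 - 3*7*(3 - 14))*(-493) + 387 = (-239 - 3*7*(-11))*(-493) + 387 = (-239 + 231)*(-493) + 387 = -8*(-493) + 387 = 3944 + 387 = 4331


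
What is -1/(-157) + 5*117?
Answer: 91846/157 ≈ 585.01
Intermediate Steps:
-1/(-157) + 5*117 = -1*(-1/157) + 585 = 1/157 + 585 = 91846/157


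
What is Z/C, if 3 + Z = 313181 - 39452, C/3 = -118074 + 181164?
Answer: 5069/3505 ≈ 1.4462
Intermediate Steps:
C = 189270 (C = 3*(-118074 + 181164) = 3*63090 = 189270)
Z = 273726 (Z = -3 + (313181 - 39452) = -3 + 273729 = 273726)
Z/C = 273726/189270 = 273726*(1/189270) = 5069/3505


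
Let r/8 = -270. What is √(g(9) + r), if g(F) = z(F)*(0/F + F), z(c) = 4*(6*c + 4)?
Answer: 6*I*√2 ≈ 8.4853*I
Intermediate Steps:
r = -2160 (r = 8*(-270) = -2160)
z(c) = 16 + 24*c (z(c) = 4*(4 + 6*c) = 16 + 24*c)
g(F) = F*(16 + 24*F) (g(F) = (16 + 24*F)*(0/F + F) = (16 + 24*F)*(0 + F) = (16 + 24*F)*F = F*(16 + 24*F))
√(g(9) + r) = √(8*9*(2 + 3*9) - 2160) = √(8*9*(2 + 27) - 2160) = √(8*9*29 - 2160) = √(2088 - 2160) = √(-72) = 6*I*√2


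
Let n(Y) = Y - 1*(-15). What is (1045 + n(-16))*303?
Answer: 316332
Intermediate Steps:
n(Y) = 15 + Y (n(Y) = Y + 15 = 15 + Y)
(1045 + n(-16))*303 = (1045 + (15 - 16))*303 = (1045 - 1)*303 = 1044*303 = 316332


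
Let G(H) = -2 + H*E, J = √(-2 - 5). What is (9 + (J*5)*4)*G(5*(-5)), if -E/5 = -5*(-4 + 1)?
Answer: 16857 + 37460*I*√7 ≈ 16857.0 + 99110.0*I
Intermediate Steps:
J = I*√7 (J = √(-7) = I*√7 ≈ 2.6458*I)
E = -75 (E = -(-25)*(-4 + 1) = -(-25)*(-3) = -5*15 = -75)
G(H) = -2 - 75*H (G(H) = -2 + H*(-75) = -2 - 75*H)
(9 + (J*5)*4)*G(5*(-5)) = (9 + ((I*√7)*5)*4)*(-2 - 375*(-5)) = (9 + (5*I*√7)*4)*(-2 - 75*(-25)) = (9 + 20*I*√7)*(-2 + 1875) = (9 + 20*I*√7)*1873 = 16857 + 37460*I*√7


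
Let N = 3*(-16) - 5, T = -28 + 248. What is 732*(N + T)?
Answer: 122244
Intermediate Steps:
T = 220
N = -53 (N = -48 - 5 = -53)
732*(N + T) = 732*(-53 + 220) = 732*167 = 122244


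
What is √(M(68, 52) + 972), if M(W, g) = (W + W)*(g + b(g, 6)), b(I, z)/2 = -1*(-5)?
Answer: 2*√2351 ≈ 96.974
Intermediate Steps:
b(I, z) = 10 (b(I, z) = 2*(-1*(-5)) = 2*5 = 10)
M(W, g) = 2*W*(10 + g) (M(W, g) = (W + W)*(g + 10) = (2*W)*(10 + g) = 2*W*(10 + g))
√(M(68, 52) + 972) = √(2*68*(10 + 52) + 972) = √(2*68*62 + 972) = √(8432 + 972) = √9404 = 2*√2351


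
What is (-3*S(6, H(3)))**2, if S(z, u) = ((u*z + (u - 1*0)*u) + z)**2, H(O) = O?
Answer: 10673289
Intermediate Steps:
S(z, u) = (z + u**2 + u*z)**2 (S(z, u) = ((u*z + (u + 0)*u) + z)**2 = ((u*z + u*u) + z)**2 = ((u*z + u**2) + z)**2 = ((u**2 + u*z) + z)**2 = (z + u**2 + u*z)**2)
(-3*S(6, H(3)))**2 = (-3*(6 + 3**2 + 3*6)**2)**2 = (-3*(6 + 9 + 18)**2)**2 = (-3*33**2)**2 = (-3*1089)**2 = (-3267)**2 = 10673289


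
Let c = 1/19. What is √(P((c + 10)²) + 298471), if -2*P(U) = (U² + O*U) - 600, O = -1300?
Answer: √187323881842/722 ≈ 599.46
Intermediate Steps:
c = 1/19 ≈ 0.052632
P(U) = 300 + 650*U - U²/2 (P(U) = -((U² - 1300*U) - 600)/2 = -(-600 + U² - 1300*U)/2 = 300 + 650*U - U²/2)
√(P((c + 10)²) + 298471) = √((300 + 650*(1/19 + 10)² - (1/19 + 10)⁴/2) + 298471) = √((300 + 650*(191/19)² - ((191/19)²)²/2) + 298471) = √((300 + 650*(36481/361) - (36481/361)²/2) + 298471) = √((300 + 23712650/361 - ½*1330863361/130321) + 298471) = √((300 + 23712650/361 - 1330863361/260642) + 298471) = √(15867862539/260642 + 298471) = √(93661940921/260642) = √187323881842/722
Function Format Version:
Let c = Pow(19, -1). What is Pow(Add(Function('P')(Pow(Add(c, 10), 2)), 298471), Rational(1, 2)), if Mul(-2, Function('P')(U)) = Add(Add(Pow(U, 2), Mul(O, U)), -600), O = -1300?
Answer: Mul(Rational(1, 722), Pow(187323881842, Rational(1, 2))) ≈ 599.46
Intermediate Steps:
c = Rational(1, 19) ≈ 0.052632
Function('P')(U) = Add(300, Mul(650, U), Mul(Rational(-1, 2), Pow(U, 2))) (Function('P')(U) = Mul(Rational(-1, 2), Add(Add(Pow(U, 2), Mul(-1300, U)), -600)) = Mul(Rational(-1, 2), Add(-600, Pow(U, 2), Mul(-1300, U))) = Add(300, Mul(650, U), Mul(Rational(-1, 2), Pow(U, 2))))
Pow(Add(Function('P')(Pow(Add(c, 10), 2)), 298471), Rational(1, 2)) = Pow(Add(Add(300, Mul(650, Pow(Add(Rational(1, 19), 10), 2)), Mul(Rational(-1, 2), Pow(Pow(Add(Rational(1, 19), 10), 2), 2))), 298471), Rational(1, 2)) = Pow(Add(Add(300, Mul(650, Pow(Rational(191, 19), 2)), Mul(Rational(-1, 2), Pow(Pow(Rational(191, 19), 2), 2))), 298471), Rational(1, 2)) = Pow(Add(Add(300, Mul(650, Rational(36481, 361)), Mul(Rational(-1, 2), Pow(Rational(36481, 361), 2))), 298471), Rational(1, 2)) = Pow(Add(Add(300, Rational(23712650, 361), Mul(Rational(-1, 2), Rational(1330863361, 130321))), 298471), Rational(1, 2)) = Pow(Add(Add(300, Rational(23712650, 361), Rational(-1330863361, 260642)), 298471), Rational(1, 2)) = Pow(Add(Rational(15867862539, 260642), 298471), Rational(1, 2)) = Pow(Rational(93661940921, 260642), Rational(1, 2)) = Mul(Rational(1, 722), Pow(187323881842, Rational(1, 2)))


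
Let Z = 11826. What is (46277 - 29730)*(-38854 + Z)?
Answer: -447232316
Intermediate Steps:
(46277 - 29730)*(-38854 + Z) = (46277 - 29730)*(-38854 + 11826) = 16547*(-27028) = -447232316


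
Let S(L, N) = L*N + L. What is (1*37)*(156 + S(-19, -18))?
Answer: 17723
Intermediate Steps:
S(L, N) = L + L*N
(1*37)*(156 + S(-19, -18)) = (1*37)*(156 - 19*(1 - 18)) = 37*(156 - 19*(-17)) = 37*(156 + 323) = 37*479 = 17723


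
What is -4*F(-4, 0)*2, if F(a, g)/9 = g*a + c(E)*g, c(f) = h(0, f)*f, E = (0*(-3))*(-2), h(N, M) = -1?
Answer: 0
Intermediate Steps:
E = 0 (E = 0*(-2) = 0)
c(f) = -f
F(a, g) = 9*a*g (F(a, g) = 9*(g*a + (-1*0)*g) = 9*(a*g + 0*g) = 9*(a*g + 0) = 9*(a*g) = 9*a*g)
-4*F(-4, 0)*2 = -36*(-4)*0*2 = -4*0*2 = 0*2 = 0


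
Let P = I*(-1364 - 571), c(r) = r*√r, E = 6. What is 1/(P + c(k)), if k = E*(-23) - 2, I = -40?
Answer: 387/29967520 + 7*I*√35/149837600 ≈ 1.2914e-5 + 2.7638e-7*I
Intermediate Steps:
k = -140 (k = 6*(-23) - 2 = -138 - 2 = -140)
c(r) = r^(3/2)
P = 77400 (P = -40*(-1364 - 571) = -40*(-1935) = 77400)
1/(P + c(k)) = 1/(77400 + (-140)^(3/2)) = 1/(77400 - 280*I*√35)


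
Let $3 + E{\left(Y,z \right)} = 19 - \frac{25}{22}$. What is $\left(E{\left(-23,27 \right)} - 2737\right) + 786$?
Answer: $- \frac{42595}{22} \approx -1936.1$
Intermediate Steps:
$E{\left(Y,z \right)} = \frac{327}{22}$ ($E{\left(Y,z \right)} = -3 + \left(19 - \frac{25}{22}\right) = -3 + \frac{393}{22} = \frac{327}{22}$)
$\left(E{\left(-23,27 \right)} - 2737\right) + 786 = \left(\frac{327}{22} - 2737\right) + 786 = - \frac{59887}{22} + 786 = - \frac{42595}{22}$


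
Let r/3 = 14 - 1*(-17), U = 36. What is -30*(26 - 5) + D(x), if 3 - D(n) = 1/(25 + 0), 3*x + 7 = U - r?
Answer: -15676/25 ≈ -627.04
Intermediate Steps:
r = 93 (r = 3*(14 - 1*(-17)) = 3*(14 + 17) = 3*31 = 93)
x = -64/3 (x = -7/3 + (36 - 1*93)/3 = -7/3 + (36 - 93)/3 = -7/3 + (1/3)*(-57) = -7/3 - 19 = -64/3 ≈ -21.333)
D(n) = 74/25 (D(n) = 3 - 1/(25 + 0) = 3 - 1/25 = 74/25)
-30*(26 - 5) + D(x) = -30*(26 - 5) + 74/25 = -30*21 + 74/25 = -630 + 74/25 = -15676/25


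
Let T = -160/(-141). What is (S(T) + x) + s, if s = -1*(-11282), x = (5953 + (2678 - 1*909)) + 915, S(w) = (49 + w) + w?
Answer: 2815808/141 ≈ 19970.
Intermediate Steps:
T = 160/141 (T = -160*(-1/141) = 160/141 ≈ 1.1348)
S(w) = 49 + 2*w
x = 8637 (x = (5953 + (2678 - 909)) + 915 = (5953 + 1769) + 915 = 7722 + 915 = 8637)
s = 11282
(S(T) + x) + s = ((49 + 2*(160/141)) + 8637) + 11282 = ((49 + 320/141) + 8637) + 11282 = (7229/141 + 8637) + 11282 = 1225046/141 + 11282 = 2815808/141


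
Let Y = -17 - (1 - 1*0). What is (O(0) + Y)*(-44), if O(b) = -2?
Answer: 880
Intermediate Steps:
Y = -18 (Y = -17 - (1 + 0) = -17 - 1*1 = -17 - 1 = -18)
(O(0) + Y)*(-44) = (-2 - 18)*(-44) = -20*(-44) = 880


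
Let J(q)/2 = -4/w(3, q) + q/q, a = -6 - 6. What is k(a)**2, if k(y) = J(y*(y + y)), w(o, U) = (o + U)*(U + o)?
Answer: 28680777316/7170871761 ≈ 3.9996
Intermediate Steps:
w(o, U) = (U + o)**2 (w(o, U) = (U + o)*(U + o) = (U + o)**2)
a = -12
J(q) = 2 - 8/(3 + q)**2 (J(q) = 2*(-4/(q + 3)**2 + q/q) = 2*(-4/(3 + q)**2 + 1) = 2*(1 - 4/(3 + q)**2) = 2 - 8/(3 + q)**2)
k(y) = 2 - 8/(3 + 2*y**2)**2 (k(y) = 2 - 8/(3 + y*(y + y))**2 = 2 - 8/(3 + y*(2*y))**2 = 2 - 8/(3 + 2*y**2)**2)
k(a)**2 = (2 - 8/(3 + 2*(-12)**2)**2)**2 = (2 - 8/(3 + 2*144)**2)**2 = (2 - 8/(3 + 288)**2)**2 = (2 - 8/291**2)**2 = (2 - 8*1/84681)**2 = (2 - 8/84681)**2 = (169354/84681)**2 = 28680777316/7170871761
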